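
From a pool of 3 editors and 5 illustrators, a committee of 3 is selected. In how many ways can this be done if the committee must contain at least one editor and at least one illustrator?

Unrestricted: C(8,3) = 56 ways to pick any 3 of the 8.
Subtract selections that omit an entire group: no editors → C(5,3) = 10; no illustrators → C(3,3) = 1.
Both groups omitted at once is impossible, so 56 − 11 = 45.

45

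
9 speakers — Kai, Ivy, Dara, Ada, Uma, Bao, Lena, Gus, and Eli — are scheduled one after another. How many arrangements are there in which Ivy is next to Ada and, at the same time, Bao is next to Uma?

20160

Treat {Ivy,Ada} as one block (2 orders) and {Bao,Uma} as another (2 orders).
That leaves 7 units to arrange: 2 × 2 × 7! = 4 × 5040 = 20160.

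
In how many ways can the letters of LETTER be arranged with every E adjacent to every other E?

60

Treat the 2 copies of E as a single block. The multiset to arrange is then {EE, L, R, T, T}, 5 items in all.
That gives (5)!/(2!) = 60 arrangements.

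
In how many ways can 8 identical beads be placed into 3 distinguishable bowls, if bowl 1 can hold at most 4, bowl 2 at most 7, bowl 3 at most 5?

28

Without the upper bounds there are C(10,2) = 45 ways to split 8 among 3 bowls.
Subtract solutions that violate a single cap (substitute x_i' = x_i − (cap_i+1)): x_1 ≥ 5 gives C(5,2) = 10; x_2 ≥ 8 gives C(2,2) = 1; x_3 ≥ 6 gives C(4,2) = 6. Together 17.
No two caps can be exceeded simultaneously, so the pair terms are all 0.
By inclusion–exclusion the count is 45 − 17 + 0 = 28.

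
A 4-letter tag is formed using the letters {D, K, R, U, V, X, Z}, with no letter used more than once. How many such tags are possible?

With no repetition, fill the 4 letters in order: 7 choices, then 6, down to 4.
7 × 6 × 5 × 4 = 840.

840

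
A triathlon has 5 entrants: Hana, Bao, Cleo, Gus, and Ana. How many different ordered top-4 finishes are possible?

120

There are 5 choices for 1st place, 4 for 2nd, and so on down to 2 for position 4.
That gives 5 × 4 × 3 × 2 = 120.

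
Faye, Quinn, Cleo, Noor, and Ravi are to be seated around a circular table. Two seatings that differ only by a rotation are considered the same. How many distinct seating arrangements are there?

24

Around a circle, 5 distinct people have 5!/5 = (4)! = 24 rotationally distinct seatings.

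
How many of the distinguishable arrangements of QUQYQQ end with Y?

With the last slot taken by Y, it remains to arrange the other 5 letters (QUQQQ).
Those 5 letters have Q appearing 4 times, giving (5)!/(4!) = 5.

5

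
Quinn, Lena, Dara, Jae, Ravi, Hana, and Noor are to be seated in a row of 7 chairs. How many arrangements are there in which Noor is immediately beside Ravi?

Treat {Noor, Ravi} as a single unit. There are 6 units to order, and the pair itself can be ordered 2 ways.
So the count is 2·(6)! = 1440.

1440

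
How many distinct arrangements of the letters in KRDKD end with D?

12

With the last slot taken by D, it remains to arrange the other 4 letters (KRKD).
Those 4 letters have K appearing twice, giving (4)!/(2!) = 12.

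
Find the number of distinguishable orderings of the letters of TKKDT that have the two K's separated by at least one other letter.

18

Total arrangements of TKKDT: 5!/(2!·2!) = 30.
If the two K's are adjacent, glue them into one block, leaving 4 items to arrange: (4)!/(2!) = 12 ways.
Subtracting, 30 − 12 = 18 arrangements keep the K's apart.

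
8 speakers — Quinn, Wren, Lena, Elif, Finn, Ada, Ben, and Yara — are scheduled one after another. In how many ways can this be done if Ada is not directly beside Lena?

30240

There are 8! = 40320 arrangements in all. If Ada and Lena are adjacent, merging them into one block gives 2·(7)! = 10080 arrangements.
Complementary counting: 40320 − 10080 = 30240.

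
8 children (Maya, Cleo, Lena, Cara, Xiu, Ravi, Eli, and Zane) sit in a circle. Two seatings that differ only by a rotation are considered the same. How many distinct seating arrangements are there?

5040

Around a circle, 8 distinct people have 8!/8 = (7)! = 5040 rotationally distinct seatings.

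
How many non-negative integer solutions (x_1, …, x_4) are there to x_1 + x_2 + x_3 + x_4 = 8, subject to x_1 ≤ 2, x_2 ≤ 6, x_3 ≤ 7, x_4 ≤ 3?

By stars and bars, unrestricted non-negative solutions to x_1+…+x_4 = 8 number C(8+3,3) = 165.
Subtract solutions that violate a single cap (substitute x_i' = x_i − (cap_i+1)): x_1 ≥ 3 gives C(8,3) = 56; x_2 ≥ 7 gives C(4,3) = 4; x_3 ≥ 8 gives C(3,3) = 1; x_4 ≥ 4 gives C(7,3) = 35. Together 96.
Add back pairs where two caps are both exceeded: 0 + 0 + 4 + 0 + 0 + 0 = 4.
By inclusion–exclusion the count is 165 − 96 + 4 = 73.

73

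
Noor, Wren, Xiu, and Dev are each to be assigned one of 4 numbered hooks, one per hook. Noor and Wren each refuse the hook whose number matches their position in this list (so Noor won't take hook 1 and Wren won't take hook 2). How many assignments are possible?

14

Let Aᵢ (for i ∈ {1, 2}) be the placements that put person i in their forbidden hook. Any j of these fix j positions, leaving (4−j)! ways to fill the rest, and there are C(2,j) ways to pick which j.
By inclusion–exclusion, the number of valid placements is Σ_{j=0}^{2} (−1)^j C(2,j)·(4−j)!.
Computing: 24 − 12 + 2 = 14.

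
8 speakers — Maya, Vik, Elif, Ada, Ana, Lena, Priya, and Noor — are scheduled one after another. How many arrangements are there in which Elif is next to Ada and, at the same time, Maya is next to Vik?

2880

Treat {Elif,Ada} as one block (2 orders) and {Maya,Vik} as another (2 orders).
That leaves 6 units to arrange: 2 × 2 × 6! = 4 × 720 = 2880.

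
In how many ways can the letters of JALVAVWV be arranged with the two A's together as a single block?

840

Treat the 2 copies of A as a single block. The multiset to arrange is then {AA, J, L, V, V, V, W}, 7 items in all.
That gives (7)!/(3!) = 840 arrangements.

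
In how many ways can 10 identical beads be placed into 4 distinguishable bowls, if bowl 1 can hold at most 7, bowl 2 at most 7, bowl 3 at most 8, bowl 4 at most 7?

By stars and bars, unrestricted non-negative solutions to x_1+…+x_4 = 10 number C(10+3,3) = 286.
Subtract solutions that violate a single cap (substitute x_i' = x_i − (cap_i+1)): x_1 ≥ 8 gives C(5,3) = 10; x_2 ≥ 8 gives C(5,3) = 10; x_3 ≥ 9 gives C(4,3) = 4; x_4 ≥ 8 gives C(5,3) = 10. Together 34.
No two caps can be exceeded simultaneously, so the pair terms are all 0.
By inclusion–exclusion the count is 286 − 34 + 0 = 252.

252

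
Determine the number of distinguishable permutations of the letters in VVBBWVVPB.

The 9 letters of VVBBWVVPB have repeats: B appearing 3 times and V appearing 4 times.
The number of distinct arrangements is 9!/(4!·3!) = 362880/144 = 2520.

2520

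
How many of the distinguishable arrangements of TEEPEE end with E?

Fix E in the last position and arrange the remaining 5 letters.
Those 5 letters have E appearing 3 times, giving (5)!/(3!) = 20.

20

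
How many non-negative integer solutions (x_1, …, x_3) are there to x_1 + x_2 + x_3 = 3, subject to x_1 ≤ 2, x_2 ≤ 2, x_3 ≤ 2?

7

Without the upper bounds there are C(5,2) = 10 ways to split 3 among 3 variables.
Subtract solutions that violate a single cap (substitute x_i' = x_i − (cap_i+1)): x_1 ≥ 3 gives C(2,2) = 1; x_2 ≥ 3 gives C(2,2) = 1; x_3 ≥ 3 gives C(2,2) = 1. Together 3.
No two caps can be exceeded simultaneously, so the pair terms are all 0.
By inclusion–exclusion the count is 10 − 3 + 0 = 7.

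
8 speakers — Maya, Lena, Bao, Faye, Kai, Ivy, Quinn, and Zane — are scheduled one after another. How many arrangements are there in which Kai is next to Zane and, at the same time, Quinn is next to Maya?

Treat {Kai,Zane} as one block (2 orders) and {Quinn,Maya} as another (2 orders).
That leaves 6 units to arrange: 2 × 2 × 6! = 4 × 720 = 2880.

2880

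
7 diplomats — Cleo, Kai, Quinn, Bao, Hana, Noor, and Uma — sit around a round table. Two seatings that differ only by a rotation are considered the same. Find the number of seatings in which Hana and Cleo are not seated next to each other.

All circular seatings of 7 people number (6)! = 720.
Those with Hana next to Cleo: fuse the pair into one unit and seat 6 units around a circle — 2·(5)! = 240.
Subtracting, 720 − 240 = 480.

480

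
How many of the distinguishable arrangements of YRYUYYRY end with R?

Fix R in the last position and arrange the remaining 7 letters.
Those 7 letters have Y appearing 5 times, giving (7)!/(5!) = 42.

42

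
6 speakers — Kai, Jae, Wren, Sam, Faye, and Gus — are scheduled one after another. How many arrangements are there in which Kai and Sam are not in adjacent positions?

There are 6! = 720 arrangements in all. If Kai and Sam are adjacent, merging them into one block gives 2·(5)! = 240 arrangements.
So 720 − 240 = 480 arrangements keep them apart.

480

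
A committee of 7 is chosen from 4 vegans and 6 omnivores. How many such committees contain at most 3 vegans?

100

Split by how many vegans are chosen (0 through 3).
Sum: C(4,0)·C(6,7) + C(4,1)·C(6,6) + C(4,2)·C(6,5) + C(4,3)·C(6,4) = 0 + 4 + 36 + 60 = 100.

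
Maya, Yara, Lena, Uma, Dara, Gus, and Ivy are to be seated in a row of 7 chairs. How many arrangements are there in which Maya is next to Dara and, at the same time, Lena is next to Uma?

480

Treat {Maya,Dara} as one block (2 orders) and {Lena,Uma} as another (2 orders).
That leaves 5 units to arrange: 2 × 2 × 5! = 4 × 120 = 480.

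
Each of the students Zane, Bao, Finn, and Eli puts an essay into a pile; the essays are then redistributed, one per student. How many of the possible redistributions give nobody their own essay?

9

Let Aᵢ be the assignments in which student i gets their own essay. We want the size of the complement of A₁∪…∪A_4.
By inclusion–exclusion this is Σ_{j=0}^{4} (−1)^j C(4,j)·(4−j)!.
Computing: 24 − 24 + 12 − 4 + 1 = 9.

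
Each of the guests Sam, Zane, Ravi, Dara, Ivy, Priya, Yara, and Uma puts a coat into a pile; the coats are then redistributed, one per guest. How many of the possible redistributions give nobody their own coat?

Let Aᵢ be the assignments in which guest i gets their own coat. We want the size of the complement of A₁∪…∪A_8.
By inclusion–exclusion this is Σ_{j=0}^{8} (−1)^j C(8,j)·(8−j)!.
Computing: 40320 − 40320 + 20160 − 6720 + 1680 − 336 + 56 − 8 + 1 = 14833.

14833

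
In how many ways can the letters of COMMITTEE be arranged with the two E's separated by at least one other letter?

35280

There are 9!/(2!·2!·2!) = 45360 arrangements of COMMITTEE in total.
If the two E's are adjacent, glue them into one block, leaving 8 items to arrange: (8)!/(2!·2!) = 10080 ways.
Hence 45360 − 10080 = 35280.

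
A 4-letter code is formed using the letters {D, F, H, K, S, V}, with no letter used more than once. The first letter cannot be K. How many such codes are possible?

The first letter has 6−1 = 5 choices (anything except K).
The remaining 3 letters are filled from the other 5 symbols without repetition: 5 × 4 × 3 = 60.
Total: 5 × 60 = 300.

300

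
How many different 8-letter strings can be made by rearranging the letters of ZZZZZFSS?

168

The 8 letters of ZZZZZFSS have repeats: S appearing twice and Z appearing 5 times.
So there are 8! / (5!·2!) = 168 distinguishable arrangements.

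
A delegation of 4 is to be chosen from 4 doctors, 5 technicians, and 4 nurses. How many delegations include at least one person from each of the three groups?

With no constraint there are C(13,4) = 715 possible selections.
Subtract selections that omit an entire group: no doctors → C(9,4) = 126; no technicians → C(8,4) = 70; no nurses → C(9,4) = 126.
Add back selections omitting two groups (i.e. drawn from a single group): C(4,4) + C(5,4) + C(4,4) = 7.
By inclusion–exclusion: 715 − 322 + 7 = 400.

400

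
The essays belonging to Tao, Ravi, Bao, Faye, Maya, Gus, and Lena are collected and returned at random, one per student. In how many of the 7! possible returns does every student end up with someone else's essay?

1854

This is the derangement count D_7: permutations of 7 items with no fixed point.
By inclusion–exclusion this is Σ_{j=0}^{7} (−1)^j C(7,j)·(7−j)!.
Computing: 5040 − 5040 + 2520 − 840 + 210 − 42 + 7 − 1 = 1854.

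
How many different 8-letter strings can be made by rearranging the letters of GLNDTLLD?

The 8 letters of GLNDTLLD have repeats: D appearing twice and L appearing 3 times.
Dividing 8! = 40320 by 3!·2! = 12 for the repeated letters gives 3360.

3360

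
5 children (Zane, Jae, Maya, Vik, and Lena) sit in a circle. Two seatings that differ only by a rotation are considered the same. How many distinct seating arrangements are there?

Seat Zane anywhere (absorbing the rotational symmetry), then permute the other 4: (4)! = 24.

24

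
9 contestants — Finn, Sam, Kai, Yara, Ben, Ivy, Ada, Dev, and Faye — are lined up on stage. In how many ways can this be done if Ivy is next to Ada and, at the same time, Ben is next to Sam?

20160

Treat {Ivy,Ada} as one block (2 orders) and {Ben,Sam} as another (2 orders).
That leaves 7 units to arrange: 2 × 2 × 7! = 4 × 5040 = 20160.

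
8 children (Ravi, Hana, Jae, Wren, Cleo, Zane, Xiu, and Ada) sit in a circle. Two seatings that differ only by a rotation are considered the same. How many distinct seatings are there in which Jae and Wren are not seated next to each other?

All circular seatings of 8 people number (7)! = 5040.
Those with Jae next to Wren: fuse the pair into one unit and seat 7 units around a circle — 2·(6)! = 1440.
Subtracting, 5040 − 1440 = 3600.

3600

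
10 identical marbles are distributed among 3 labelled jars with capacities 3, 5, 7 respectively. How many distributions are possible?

18

Without the upper bounds there are C(12,2) = 66 ways to split 10 among 3 jars.
Subtract solutions that violate a single cap (substitute x_i' = x_i − (cap_i+1)): x_1 ≥ 4 gives C(8,2) = 28; x_2 ≥ 6 gives C(6,2) = 15; x_3 ≥ 8 gives C(4,2) = 6. Together 49.
Add back pairs where two caps are both exceeded: 1 + 0 + 0 = 1.
By inclusion–exclusion the count is 66 − 49 + 1 = 18.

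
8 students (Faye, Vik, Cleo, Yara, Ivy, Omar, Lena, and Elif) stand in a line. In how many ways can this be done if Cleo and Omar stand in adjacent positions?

Place the 6 others and the Cleo-Omar pair as 7 objects in a line; the pair has 2 internal arrangements.
That gives 2 × 7! = 2 × 5040 = 10080.

10080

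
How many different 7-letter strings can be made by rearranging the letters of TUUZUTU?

105

Letter multiplicities in TUUZUTU: T×2, U×4, Z×1.
So there are 7! / (4!·2!) = 105 distinguishable arrangements.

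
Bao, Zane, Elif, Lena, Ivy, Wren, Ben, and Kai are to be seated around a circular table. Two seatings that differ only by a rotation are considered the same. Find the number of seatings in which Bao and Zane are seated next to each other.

Treat {Bao, Zane} as one unit (2 internal orders) and seat the resulting 7 units around the table: (6)! circular arrangements.
So 2 × (6)! = 2 × 720 = 1440.

1440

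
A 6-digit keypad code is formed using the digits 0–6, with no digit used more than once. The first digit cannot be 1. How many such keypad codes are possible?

4320

The first digit has 7−1 = 6 choices (anything except 1).
The remaining 5 digits are filled from the other 6 symbols without repetition: 6 × 5 × 4 × 3 × 2 = 720.
Total: 6 × 720 = 4320.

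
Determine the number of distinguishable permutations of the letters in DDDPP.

Letter multiplicities in DDDPP: D×3, P×2.
So there are 5! / (3!·2!) = 10 distinguishable arrangements.

10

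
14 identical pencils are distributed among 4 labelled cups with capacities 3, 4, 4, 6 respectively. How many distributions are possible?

By stars and bars, unrestricted non-negative solutions to x_1+…+x_4 = 14 number C(14+3,3) = 680.
Subtract solutions that violate a single cap (substitute x_i' = x_i − (cap_i+1)): x_1 ≥ 4 gives C(13,3) = 286; x_2 ≥ 5 gives C(12,3) = 220; x_3 ≥ 5 gives C(12,3) = 220; x_4 ≥ 7 gives C(10,3) = 120. Together 846.
Add back pairs where two caps are both exceeded: 56 + 56 + 20 + 35 + 10 + 10 = 187.
Subtract triples: 1 + 0 + 0 + 0 = 1.
By inclusion–exclusion the count is 680 − 846 + 187 − 1 = 20.

20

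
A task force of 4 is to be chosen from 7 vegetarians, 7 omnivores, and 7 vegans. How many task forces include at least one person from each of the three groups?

3087

With no constraint there are C(21,4) = 5985 possible selections.
Selections missing a whole group: no vegetarians → C(14,4) = 1001; no omnivores → C(14,4) = 1001; no vegans → C(14,4) = 1001.
Add back selections omitting two groups (i.e. drawn from a single group): C(7,4) + C(7,4) + C(7,4) = 105.
By inclusion–exclusion: 5985 − 3003 + 105 = 3087.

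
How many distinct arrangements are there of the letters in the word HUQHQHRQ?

1120

HUQHQHRQ has 8 letters with H appearing 3 times and Q appearing 3 times.
The number of distinct arrangements is 8!/(3!·3!) = 40320/36 = 1120.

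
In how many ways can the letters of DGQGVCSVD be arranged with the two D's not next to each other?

35280

There are 9!/(2!·2!·2!) = 45360 arrangements of DGQGVCSVD in total.
If the two D's are adjacent, glue them into one block, leaving 8 items to arrange: (8)!/(2!·2!) = 10080 ways.
Hence 45360 − 10080 = 35280.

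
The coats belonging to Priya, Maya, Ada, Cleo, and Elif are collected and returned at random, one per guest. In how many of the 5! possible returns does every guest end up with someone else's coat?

44

Count assignments avoiding every fixed point. For any j of the 5 guests fixed to their own coat, the other 5−j can be arranged in (5−j)! ways.
By inclusion–exclusion this is Σ_{j=0}^{5} (−1)^j C(5,j)·(5−j)!.
Computing: 120 − 120 + 60 − 20 + 5 − 1 = 44.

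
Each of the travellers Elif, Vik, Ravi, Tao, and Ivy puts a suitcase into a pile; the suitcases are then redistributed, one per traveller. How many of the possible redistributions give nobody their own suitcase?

Let Aᵢ be the assignments in which traveller i gets their own suitcase. We want the size of the complement of A₁∪…∪A_5.
By inclusion–exclusion this is Σ_{j=0}^{5} (−1)^j C(5,j)·(5−j)!.
Computing: 120 − 120 + 60 − 20 + 5 − 1 = 44.

44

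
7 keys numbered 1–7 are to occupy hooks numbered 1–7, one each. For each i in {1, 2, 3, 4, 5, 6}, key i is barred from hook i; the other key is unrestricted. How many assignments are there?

2119

Let Aᵢ (for 1 ≤ i ≤ 6) be the placements that put key i in its forbidden hook. Any j of these fix j positions, leaving (7−j)! ways to fill the rest, and there are C(6,j) ways to pick which j.
By inclusion–exclusion, the number of valid placements is Σ_{j=0}^{6} (−1)^j C(6,j)·(7−j)!.
Computing: 5040 − 4320 + 1800 − 480 + 90 − 12 + 1 = 2119.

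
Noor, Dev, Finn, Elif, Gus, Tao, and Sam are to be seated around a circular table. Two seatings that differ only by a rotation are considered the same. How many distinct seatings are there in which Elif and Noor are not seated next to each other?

480

Without the restriction there are (6)! = 720 seatings.
Seatings with Elif beside Noor: treat them as a block with 2 internal orders, giving 2 × (5)! = 240.
Subtracting, 720 − 240 = 480.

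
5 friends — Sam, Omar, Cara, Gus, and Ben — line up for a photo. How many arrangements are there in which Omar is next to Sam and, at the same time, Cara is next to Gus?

24

Treat {Omar,Sam} as one block (2 orders) and {Cara,Gus} as another (2 orders).
That leaves 3 units to arrange: 2 × 2 × 3! = 4 × 6 = 24.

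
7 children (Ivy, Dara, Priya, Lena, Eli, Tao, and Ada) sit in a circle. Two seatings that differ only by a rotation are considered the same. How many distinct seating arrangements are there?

720

Fix one person's seat to break rotational symmetry; the remaining 6 people can be arranged in (6)! = 720 ways.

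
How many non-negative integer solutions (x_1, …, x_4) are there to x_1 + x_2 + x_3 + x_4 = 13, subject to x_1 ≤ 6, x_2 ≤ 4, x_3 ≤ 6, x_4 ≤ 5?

127

Without the upper bounds there are C(16,3) = 560 ways to split 13 among 4 variables.
Subtract solutions that violate a single cap (substitute x_i' = x_i − (cap_i+1)): x_1 ≥ 7 gives C(9,3) = 84; x_2 ≥ 5 gives C(11,3) = 165; x_3 ≥ 7 gives C(9,3) = 84; x_4 ≥ 6 gives C(10,3) = 120. Together 453.
Add back pairs where two caps are both exceeded: 4 + 0 + 1 + 4 + 10 + 1 = 20.
By inclusion–exclusion the count is 560 − 453 + 20 = 127.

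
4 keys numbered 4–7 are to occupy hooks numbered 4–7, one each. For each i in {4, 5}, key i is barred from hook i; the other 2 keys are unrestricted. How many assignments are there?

Let Aᵢ (for i ∈ {4, 5}) be the placements that put key i in its forbidden hook. Any j of these fix j positions, leaving (4−j)! ways to fill the rest, and there are C(2,j) ways to pick which j.
By inclusion–exclusion, the number of valid placements is Σ_{j=0}^{2} (−1)^j C(2,j)·(4−j)!.
Computing: 24 − 12 + 2 = 14.

14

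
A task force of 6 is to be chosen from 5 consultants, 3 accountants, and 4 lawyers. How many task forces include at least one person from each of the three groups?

805

With no constraint there are C(12,6) = 924 possible selections.
Selections missing a whole group: no consultants → C(7,6) = 7; no accountants → C(9,6) = 84; no lawyers → C(8,6) = 28.
Add back selections omitting two groups (i.e. drawn from a single group): C(5,6) + C(3,6) + C(4,6) = 0.
By inclusion–exclusion: 924 − 119 + 0 = 805.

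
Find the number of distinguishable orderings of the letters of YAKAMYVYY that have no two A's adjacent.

5880

Total arrangements of YAKAMYVYY: 9!/(4!·2!) = 7560.
Arrangements with the A's together: treat AA as one letter, giving (8)!/(4!) = 1680.
Hence 7560 − 1680 = 5880.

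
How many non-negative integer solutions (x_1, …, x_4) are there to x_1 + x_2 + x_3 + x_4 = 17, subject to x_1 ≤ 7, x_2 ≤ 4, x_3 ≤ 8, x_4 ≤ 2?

Ignoring the caps, the number of non-negative solutions to x_1+…+x_4 = 17 is C(20,3) = 1140.
Subtract solutions that violate a single cap (substitute x_i' = x_i − (cap_i+1)): x_1 ≥ 8 gives C(12,3) = 220; x_2 ≥ 5 gives C(15,3) = 455; x_3 ≥ 9 gives C(11,3) = 165; x_4 ≥ 3 gives C(17,3) = 680. Together 1520.
Add back pairs where two caps are both exceeded: 35 + 1 + 84 + 20 + 220 + 56 = 416.
Subtract triples: 0 + 4 + 0 + 1 = 5.
By inclusion–exclusion the count is 1140 − 1520 + 416 − 5 = 31.

31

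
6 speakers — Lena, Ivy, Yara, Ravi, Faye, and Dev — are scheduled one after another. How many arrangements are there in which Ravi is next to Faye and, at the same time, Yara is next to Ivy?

96

Treat {Ravi,Faye} as one block (2 orders) and {Yara,Ivy} as another (2 orders).
That leaves 4 units to arrange: 2 × 2 × 4! = 4 × 24 = 96.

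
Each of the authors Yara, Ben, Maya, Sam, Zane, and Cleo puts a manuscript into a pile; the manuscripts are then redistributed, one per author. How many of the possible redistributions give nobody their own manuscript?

Let Aᵢ be the assignments in which author i gets their own manuscript. We want the size of the complement of A₁∪…∪A_6.
By inclusion–exclusion this is Σ_{j=0}^{6} (−1)^j C(6,j)·(6−j)!.
Computing: 720 − 720 + 360 − 120 + 30 − 6 + 1 = 265.

265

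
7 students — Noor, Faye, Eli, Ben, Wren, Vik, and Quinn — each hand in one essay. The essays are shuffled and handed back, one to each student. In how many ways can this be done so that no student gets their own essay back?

1854

Count assignments avoiding every fixed point. For any j of the 7 students fixed to their own essay, the other 7−j can be arranged in (7−j)! ways.
By inclusion–exclusion this is Σ_{j=0}^{7} (−1)^j C(7,j)·(7−j)!.
Computing: 5040 − 5040 + 2520 − 840 + 210 − 42 + 7 − 1 = 1854.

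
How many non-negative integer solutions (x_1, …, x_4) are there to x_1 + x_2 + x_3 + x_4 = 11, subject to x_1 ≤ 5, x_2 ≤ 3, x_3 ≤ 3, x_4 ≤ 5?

48

By stars and bars, unrestricted non-negative solutions to x_1+…+x_4 = 11 number C(11+3,3) = 364.
Subtract solutions that violate a single cap (substitute x_i' = x_i − (cap_i+1)): x_1 ≥ 6 gives C(8,3) = 56; x_2 ≥ 4 gives C(10,3) = 120; x_3 ≥ 4 gives C(10,3) = 120; x_4 ≥ 6 gives C(8,3) = 56. Together 352.
Add back pairs where two caps are both exceeded: 4 + 4 + 0 + 20 + 4 + 4 = 36.
By inclusion–exclusion the count is 364 − 352 + 36 = 48.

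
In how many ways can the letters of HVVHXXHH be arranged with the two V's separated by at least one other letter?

315

There are 8!/(4!·2!·2!) = 420 arrangements of HVVHXXHH in total.
Arrangements with the V's together: treat VV as one letter, giving (7)!/(4!·2!) = 105.
Hence 420 − 105 = 315.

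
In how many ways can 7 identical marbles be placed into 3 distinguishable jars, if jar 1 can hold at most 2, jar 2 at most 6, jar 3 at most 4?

14

Without the upper bounds there are C(9,2) = 36 ways to split 7 among 3 jars.
Subtract solutions that violate a single cap (substitute x_i' = x_i − (cap_i+1)): x_1 ≥ 3 gives C(6,2) = 15; x_2 ≥ 7 gives C(2,2) = 1; x_3 ≥ 5 gives C(4,2) = 6. Together 22.
No two caps can be exceeded simultaneously, so the pair terms are all 0.
By inclusion–exclusion the count is 36 − 22 + 0 = 14.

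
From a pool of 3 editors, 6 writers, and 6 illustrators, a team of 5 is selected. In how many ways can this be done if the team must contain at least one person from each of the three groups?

Total 5-person selections from all 15: C(15,5) = 3003.
Subtract selections that omit an entire group: no editors → C(12,5) = 792; no writers → C(9,5) = 126; no illustrators → C(9,5) = 126.
Add back selections omitting two groups (i.e. drawn from a single group): C(3,5) + C(6,5) + C(6,5) = 12.
By inclusion–exclusion: 3003 − 1044 + 12 = 1971.

1971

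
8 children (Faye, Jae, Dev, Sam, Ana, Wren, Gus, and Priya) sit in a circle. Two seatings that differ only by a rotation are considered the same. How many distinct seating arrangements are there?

5040

Around a circle, 8 distinct people have 8!/8 = (7)! = 5040 rotationally distinct seatings.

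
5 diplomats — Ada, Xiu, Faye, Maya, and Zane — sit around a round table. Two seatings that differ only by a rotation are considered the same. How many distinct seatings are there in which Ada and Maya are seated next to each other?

Treat {Ada, Maya} as one unit (2 internal orders) and seat the resulting 4 units around the table: (3)! circular arrangements.
So 2 × (3)! = 2 × 6 = 12.

12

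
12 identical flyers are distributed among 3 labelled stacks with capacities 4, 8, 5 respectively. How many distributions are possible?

Without the upper bounds there are C(14,2) = 91 ways to split 12 among 3 stacks.
Subtract solutions that violate a single cap (substitute x_i' = x_i − (cap_i+1)): x_1 ≥ 5 gives C(9,2) = 36; x_2 ≥ 9 gives C(5,2) = 10; x_3 ≥ 6 gives C(8,2) = 28. Together 74.
Add back pairs where two caps are both exceeded: 0 + 3 + 0 = 3.
By inclusion–exclusion the count is 91 − 74 + 3 = 20.

20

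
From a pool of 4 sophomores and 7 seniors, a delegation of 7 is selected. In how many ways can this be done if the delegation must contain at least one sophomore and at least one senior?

Total 7-person selections from all 11: C(11,7) = 330.
Subtract selections that omit an entire group: no sophomores → C(7,7) = 1; no seniors → C(4,7) = 0.
Both groups omitted at once is impossible, so 330 − 1 = 329.

329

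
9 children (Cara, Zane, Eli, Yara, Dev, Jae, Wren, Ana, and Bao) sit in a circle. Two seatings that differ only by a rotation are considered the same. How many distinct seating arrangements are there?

40320

Fix one person's seat to break rotational symmetry; the remaining 8 people can be arranged in (8)! = 40320 ways.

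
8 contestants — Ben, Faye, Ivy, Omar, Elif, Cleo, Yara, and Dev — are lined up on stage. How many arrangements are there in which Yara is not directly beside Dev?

30240

Of the 8! = 40320 arrangements, those with Yara and Dev adjacent number 2 × 7! = 10080 (treat the pair as a block with 2 internal orders).
So 40320 − 10080 = 30240 arrangements keep them apart.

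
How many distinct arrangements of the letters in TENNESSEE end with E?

With the last slot taken by E, it remains to arrange the other 8 letters (TNNESSEE).
Those 8 letters have E appearing 3 times, N appearing twice, and S appearing twice, giving (8)!/(3!·2!·2!) = 1680.

1680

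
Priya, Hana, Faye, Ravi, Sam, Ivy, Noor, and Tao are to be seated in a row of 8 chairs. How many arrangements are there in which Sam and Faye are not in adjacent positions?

Of the 8! = 40320 arrangements, those with Sam and Faye adjacent number 2 × 7! = 10080 (treat the pair as a block with 2 internal orders).
So 40320 − 10080 = 30240 arrangements keep them apart.

30240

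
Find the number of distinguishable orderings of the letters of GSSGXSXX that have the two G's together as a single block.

Treat the 2 copies of G as a single block. The multiset to arrange is then {GG, S, S, S, X, X, X}, 7 items in all.
That gives (7)!/(3!·3!) = 140 arrangements.

140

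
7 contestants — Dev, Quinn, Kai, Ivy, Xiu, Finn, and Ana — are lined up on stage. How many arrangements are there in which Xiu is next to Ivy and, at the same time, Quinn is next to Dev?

Treat {Xiu,Ivy} as one block (2 orders) and {Quinn,Dev} as another (2 orders).
That leaves 5 units to arrange: 2 × 2 × 5! = 4 × 120 = 480.

480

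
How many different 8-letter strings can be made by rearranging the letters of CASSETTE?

CASSETTE has 8 letters with E appearing twice, S appearing twice, and T appearing twice.
The number of distinct arrangements is 8!/(2!·2!·2!) = 40320/8 = 5040.

5040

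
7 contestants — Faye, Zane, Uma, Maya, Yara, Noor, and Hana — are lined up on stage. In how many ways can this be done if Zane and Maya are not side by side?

3600

Of the 7! = 5040 arrangements, those with Zane and Maya adjacent number 2 × 6! = 1440 (treat the pair as a block with 2 internal orders).
So 5040 − 1440 = 3600 arrangements keep them apart.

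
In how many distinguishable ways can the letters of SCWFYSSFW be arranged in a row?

15120

The 9 letters of SCWFYSSFW have repeats: F appearing twice, S appearing 3 times, and W appearing twice.
So there are 9! / (3!·2!·2!) = 15120 distinguishable arrangements.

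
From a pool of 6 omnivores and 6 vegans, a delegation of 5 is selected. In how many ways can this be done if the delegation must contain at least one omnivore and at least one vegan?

With no constraint there are C(12,5) = 792 possible selections.
Subtract selections that omit an entire group: no omnivores → C(6,5) = 6; no vegans → C(6,5) = 6.
Both groups omitted at once is impossible, so 792 − 12 = 780.

780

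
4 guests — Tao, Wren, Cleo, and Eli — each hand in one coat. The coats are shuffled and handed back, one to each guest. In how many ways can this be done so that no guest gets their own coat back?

9

Count assignments avoiding every fixed point. For any j of the 4 guests fixed to their own coat, the other 4−j can be arranged in (4−j)! ways.
By inclusion–exclusion this is Σ_{j=0}^{4} (−1)^j C(4,j)·(4−j)!.
Computing: 24 − 24 + 12 − 4 + 1 = 9.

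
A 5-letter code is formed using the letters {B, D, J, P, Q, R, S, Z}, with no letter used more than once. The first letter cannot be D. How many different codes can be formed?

The first letter has 8−1 = 7 choices (anything except D).
The remaining 4 letters are filled from the other 7 symbols without repetition: 7 × 6 × 5 × 4 = 840.
Total: 7 × 840 = 5880.

5880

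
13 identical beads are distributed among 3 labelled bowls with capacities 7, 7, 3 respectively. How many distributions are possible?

By stars and bars, unrestricted non-negative solutions to x_1+…+x_3 = 13 number C(13+2,2) = 105.
Subtract solutions that violate a single cap (substitute x_i' = x_i − (cap_i+1)): x_1 ≥ 8 gives C(7,2) = 21; x_2 ≥ 8 gives C(7,2) = 21; x_3 ≥ 4 gives C(11,2) = 55. Together 97.
Add back pairs where two caps are both exceeded: 0 + 3 + 3 = 6.
By inclusion–exclusion the count is 105 − 97 + 6 = 14.

14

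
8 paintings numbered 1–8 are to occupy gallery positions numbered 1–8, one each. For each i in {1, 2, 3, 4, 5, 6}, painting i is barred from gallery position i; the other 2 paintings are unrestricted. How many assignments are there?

Let Aᵢ (for 1 ≤ i ≤ 6) be the placements that put painting i in its forbidden gallery position. Any j of these fix j positions, leaving (8−j)! ways to fill the rest, and there are C(6,j) ways to pick which j.
By inclusion–exclusion, the number of valid placements is Σ_{j=0}^{6} (−1)^j C(6,j)·(8−j)!.
Computing: 40320 − 30240 + 10800 − 2400 + 360 − 36 + 2 = 18806.

18806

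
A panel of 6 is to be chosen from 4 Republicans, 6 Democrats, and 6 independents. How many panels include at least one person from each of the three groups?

Total 6-person selections from all 16: C(16,6) = 8008.
Selections missing a whole group: no Republicans → C(12,6) = 924; no Democrats → C(10,6) = 210; no independents → C(10,6) = 210.
Add back selections omitting two groups (i.e. drawn from a single group): C(4,6) + C(6,6) + C(6,6) = 2.
By inclusion–exclusion: 8008 − 1344 + 2 = 6666.

6666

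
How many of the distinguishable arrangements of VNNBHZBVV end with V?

5040

Fix V in the last position and arrange the remaining 8 letters.
Those 8 letters have B appearing twice, N appearing twice, and V appearing twice, giving (8)!/(2!·2!·2!) = 5040.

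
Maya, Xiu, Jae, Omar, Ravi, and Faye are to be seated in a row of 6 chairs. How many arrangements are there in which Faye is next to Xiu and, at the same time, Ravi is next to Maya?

Treat {Faye,Xiu} as one block (2 orders) and {Ravi,Maya} as another (2 orders).
That leaves 4 units to arrange: 2 × 2 × 4! = 4 × 24 = 96.

96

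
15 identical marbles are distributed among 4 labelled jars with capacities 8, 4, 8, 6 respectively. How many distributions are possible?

By stars and bars, unrestricted non-negative solutions to x_1+…+x_4 = 15 number C(15+3,3) = 816.
Subtract solutions that violate a single cap (substitute x_i' = x_i − (cap_i+1)): x_1 ≥ 9 gives C(9,3) = 84; x_2 ≥ 5 gives C(13,3) = 286; x_3 ≥ 9 gives C(9,3) = 84; x_4 ≥ 7 gives C(11,3) = 165. Together 619.
Add back pairs where two caps are both exceeded: 4 + 0 + 0 + 4 + 20 + 0 = 28.
By inclusion–exclusion the count is 816 − 619 + 28 = 225.

225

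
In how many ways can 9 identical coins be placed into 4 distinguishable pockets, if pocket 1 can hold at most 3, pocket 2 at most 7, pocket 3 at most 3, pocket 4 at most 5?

By stars and bars, unrestricted non-negative solutions to x_1+…+x_4 = 9 number C(9+3,3) = 220.
Subtract solutions that violate a single cap (substitute x_i' = x_i − (cap_i+1)): x_1 ≥ 4 gives C(8,3) = 56; x_2 ≥ 8 gives C(4,3) = 4; x_3 ≥ 4 gives C(8,3) = 56; x_4 ≥ 6 gives C(6,3) = 20. Together 136.
Add back pairs where two caps are both exceeded: 0 + 4 + 0 + 0 + 0 + 0 = 4.
By inclusion–exclusion the count is 220 − 136 + 4 = 88.

88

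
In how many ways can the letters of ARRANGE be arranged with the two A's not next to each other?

900

There are 7!/(2!·2!) = 1260 arrangements of ARRANGE in total.
If the two A's are adjacent, glue them into one block, leaving 6 items to arrange: (6)!/(2!) = 360 ways.
Hence 1260 − 360 = 900.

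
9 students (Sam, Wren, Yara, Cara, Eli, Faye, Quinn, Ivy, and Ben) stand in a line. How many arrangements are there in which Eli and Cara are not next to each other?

There are 9! = 362880 arrangements in all. If Eli and Cara are adjacent, merging them into one block gives 2·(8)! = 80640 arrangements.
Complementary counting: 362880 − 80640 = 282240.

282240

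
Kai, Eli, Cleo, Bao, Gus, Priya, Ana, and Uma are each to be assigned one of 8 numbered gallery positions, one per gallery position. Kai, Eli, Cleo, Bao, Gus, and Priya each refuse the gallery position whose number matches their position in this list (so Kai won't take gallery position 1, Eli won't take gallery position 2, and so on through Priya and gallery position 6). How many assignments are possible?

Let Aᵢ (for 1 ≤ i ≤ 6) be the placements that put person i in their forbidden gallery position. Any j of these fix j positions, leaving (8−j)! ways to fill the rest, and there are C(6,j) ways to pick which j.
By inclusion–exclusion, the number of valid placements is Σ_{j=0}^{6} (−1)^j C(6,j)·(8−j)!.
Computing: 40320 − 30240 + 10800 − 2400 + 360 − 36 + 2 = 18806.

18806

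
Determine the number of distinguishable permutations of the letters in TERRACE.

1260

TERRACE has 7 letters with E appearing twice and R appearing twice.
The number of distinct arrangements is 7!/(2!·2!) = 5040/4 = 1260.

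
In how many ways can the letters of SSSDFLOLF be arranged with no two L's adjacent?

11760

Total arrangements of SSSDFLOLF: 9!/(3!·2!·2!) = 15120.
If the two L's are adjacent, glue them into one block, leaving 8 items to arrange: (8)!/(3!·2!) = 3360 ways.
Subtracting, 15120 − 3360 = 11760 arrangements keep the L's apart.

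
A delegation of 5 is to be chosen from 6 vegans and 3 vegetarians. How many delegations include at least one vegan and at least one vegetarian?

Total 5-person selections from all 9: C(9,5) = 126.
Subtract selections that omit an entire group: no vegans → C(3,5) = 0; no vegetarians → C(6,5) = 6.
Both groups omitted at once is impossible, so 126 − 6 = 120.

120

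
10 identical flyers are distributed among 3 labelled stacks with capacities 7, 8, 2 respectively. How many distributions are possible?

By stars and bars, unrestricted non-negative solutions to x_1+…+x_3 = 10 number C(10+2,2) = 66.
Subtract solutions that violate a single cap (substitute x_i' = x_i − (cap_i+1)): x_1 ≥ 8 gives C(4,2) = 6; x_2 ≥ 9 gives C(3,2) = 3; x_3 ≥ 3 gives C(9,2) = 36. Together 45.
No two caps can be exceeded simultaneously, so the pair terms are all 0.
By inclusion–exclusion the count is 66 − 45 + 0 = 21.

21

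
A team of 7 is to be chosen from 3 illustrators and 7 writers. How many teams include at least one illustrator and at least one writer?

119

Unrestricted: C(10,7) = 120 ways to pick any 7 of the 10.
Selections missing a whole group: no illustrators → C(7,7) = 1; no writers → C(3,7) = 0.
Both groups omitted at once is impossible, so 120 − 1 = 119.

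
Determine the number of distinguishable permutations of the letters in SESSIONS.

1680

The 8 letters of SESSIONS have repeats: S appearing 4 times.
So there are 8! / (4!) = 1680 distinguishable arrangements.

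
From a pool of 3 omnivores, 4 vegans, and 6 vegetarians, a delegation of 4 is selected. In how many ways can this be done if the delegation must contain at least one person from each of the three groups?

Total 4-person selections from all 13: C(13,4) = 715.
Selections missing a whole group: no omnivores → C(10,4) = 210; no vegans → C(9,4) = 126; no vegetarians → C(7,4) = 35.
Add back selections omitting two groups (i.e. drawn from a single group): C(3,4) + C(4,4) + C(6,4) = 16.
By inclusion–exclusion: 715 − 371 + 16 = 360.

360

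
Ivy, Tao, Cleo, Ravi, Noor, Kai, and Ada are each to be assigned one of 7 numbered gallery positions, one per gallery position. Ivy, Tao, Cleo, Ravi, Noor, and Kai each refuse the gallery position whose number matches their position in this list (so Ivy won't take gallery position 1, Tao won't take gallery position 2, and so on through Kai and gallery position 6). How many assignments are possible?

Let Aᵢ (for 1 ≤ i ≤ 6) be the placements that put person i in their forbidden gallery position. Any j of these fix j positions, leaving (7−j)! ways to fill the rest, and there are C(6,j) ways to pick which j.
By inclusion–exclusion, the number of valid placements is Σ_{j=0}^{6} (−1)^j C(6,j)·(7−j)!.
Computing: 5040 − 4320 + 1800 − 480 + 90 − 12 + 1 = 2119.

2119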